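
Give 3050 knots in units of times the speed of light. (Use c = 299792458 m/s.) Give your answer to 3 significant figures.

5.23 × 10^-6 times the speed of light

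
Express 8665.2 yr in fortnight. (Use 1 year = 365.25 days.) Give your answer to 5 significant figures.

226070 fortnight

1 year = 26.0893 fortnight.
8665.2 × 26.0893 ≈ 226070 fortnight.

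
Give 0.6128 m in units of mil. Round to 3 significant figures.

1 meter = 39370.1 mil.
Then 0.6128 × 39370.1 ≈ 24100 mil.

24100 mil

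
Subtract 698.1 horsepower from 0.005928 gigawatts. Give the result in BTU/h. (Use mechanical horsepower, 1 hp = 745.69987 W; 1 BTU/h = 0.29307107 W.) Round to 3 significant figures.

0.005928 GW = 2.02272 × 10^7 BTU/h and 698.1 hp = 1.77627 × 10^6 BTU/h.
2.02272 × 10^7 − 1.77627 × 10^6 ≈ 1.85 × 10^7 BTU/h.

1.85 × 10^7 BTU/h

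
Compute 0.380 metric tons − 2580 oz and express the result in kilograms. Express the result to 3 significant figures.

307 kg

0.380 t = 380.000 kg and 2580 oz = 73.1418 kg.
380.000 − 73.1418 ≈ 307 kg.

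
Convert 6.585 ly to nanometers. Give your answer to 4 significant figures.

6.230e+25 nm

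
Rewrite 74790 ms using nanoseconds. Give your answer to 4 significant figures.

7.479e+10 ns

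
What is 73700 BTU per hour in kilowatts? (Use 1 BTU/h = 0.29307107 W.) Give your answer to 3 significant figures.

21.6 kW

1 BTU per hour = 0.000293071 kW.
Then 73700 × 0.000293071 ≈ 21.6 kW.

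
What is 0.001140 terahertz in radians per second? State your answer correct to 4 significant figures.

1 terahertz = 6.28319 × 10^12 rad/s.
Thus 0.001140 × 6.28319 × 10^12 ≈ 7.163 × 10^9 rad/s.

7.163 × 10^9 rad/s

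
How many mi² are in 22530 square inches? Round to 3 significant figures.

5.61 × 10^-6 mi²

1 square inch = 2.49098 × 10^-10 square miles.
22530 × 2.49098 × 10^-10 ≈ 5.61 × 10^-6 mi².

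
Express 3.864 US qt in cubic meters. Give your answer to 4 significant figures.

0.003657 m³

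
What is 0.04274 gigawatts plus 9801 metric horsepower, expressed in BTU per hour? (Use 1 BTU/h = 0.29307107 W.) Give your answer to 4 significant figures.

1.704e+8 BTU per hour

0.04274 GW = 1.45835e+8 BTU/h and 9801 PS = 2.45968e+7 BTU/h.
1.45835e+8 + 2.45968e+7 ≈ 1.704e+8 BTU/h.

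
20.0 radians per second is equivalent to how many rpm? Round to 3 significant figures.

191 rpm

1 radian per second = 9.54930 rpm.
20.0 × 9.54930 ≈ 191 rpm.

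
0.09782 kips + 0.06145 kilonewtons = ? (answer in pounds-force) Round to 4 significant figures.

111.6 lbf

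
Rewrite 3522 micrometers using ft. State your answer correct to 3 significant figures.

0.0116 ft

1 micrometer = 3.28084e-6 ft.
Then 3522 × 3.28084e-6 ≈ 0.0116 ft.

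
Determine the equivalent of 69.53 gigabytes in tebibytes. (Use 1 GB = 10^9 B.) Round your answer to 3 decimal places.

0.063 TiB

1 GB = 0.000909495 TiB.
Then 69.53 × 0.000909495 ≈ 0.063 TiB.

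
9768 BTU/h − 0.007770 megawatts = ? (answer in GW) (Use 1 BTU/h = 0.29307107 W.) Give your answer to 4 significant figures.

-4.907 × 10^-6 GW

9768 BTU/h = 2.86272 × 10^-6 GW and 0.007770 MW = 7.77000 × 10^-6 GW.
2.86272 × 10^-6 − 7.77000 × 10^-6 ≈ -4.907 × 10^-6 GW.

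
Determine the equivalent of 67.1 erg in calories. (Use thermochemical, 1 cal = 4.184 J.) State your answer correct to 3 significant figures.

1 erg = 2.39006e-8 cal.
Thus 67.1 × 2.39006e-8 ≈ 1.60e-6 cal.

1.60e-6 calories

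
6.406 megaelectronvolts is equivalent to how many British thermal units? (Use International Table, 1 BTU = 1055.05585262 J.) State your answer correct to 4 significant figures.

9.728 × 10^-16 British thermal units

1 megaelectronvolt = 1.51857 × 10^-16 BTU.
So 6.406 × 1.51857 × 10^-16 ≈ 9.728 × 10^-16 BTU.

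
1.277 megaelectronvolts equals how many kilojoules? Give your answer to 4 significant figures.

1 megaelectronvolt = 1.60218 × 10^-16 kilojoules.
Thus 1.277 × 1.60218 × 10^-16 ≈ 2.046 × 10^-16 kJ.

2.046 × 10^-16 kJ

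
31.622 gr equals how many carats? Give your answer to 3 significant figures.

10.2 carats

1 gr = 0.323995 ct.
Then 31.622 × 0.323995 ≈ 10.2 ct.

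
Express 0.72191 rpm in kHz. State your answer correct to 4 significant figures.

1 revolution per minute = 1.66667 × 10^-5 kilohertz.
Thus 0.72191 × 1.66667 × 10^-5 ≈ 1.203 × 10^-5 kHz.

1.203 × 10^-5 kHz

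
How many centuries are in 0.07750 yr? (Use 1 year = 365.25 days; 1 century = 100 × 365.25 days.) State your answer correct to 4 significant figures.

1 yr = 0.0100000 century.
Thus 0.07750 × 0.0100000 ≈ 0.0007750 century.

0.0007750 century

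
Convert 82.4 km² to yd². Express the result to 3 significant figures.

1 square kilometer = 1.19599e+6 square yards.
82.4 × 1.19599e+6 ≈ 9.85e+7 yd².

9.85e+7 yd²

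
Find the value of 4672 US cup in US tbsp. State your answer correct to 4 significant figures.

1 US cup = 16.0000 US tablespoons.
4672 × 16.0000 ≈ 74750 US tbsp.

74750 US tbsp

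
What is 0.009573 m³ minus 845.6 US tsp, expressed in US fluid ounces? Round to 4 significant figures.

182.8 US fl oz

0.009573 m³ = 323.702 US fl oz and 845.6 US tsp = 140.933 US fl oz.
323.702 − 140.933 ≈ 182.8 US fl oz.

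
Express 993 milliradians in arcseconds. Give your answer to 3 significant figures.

205000 arcseconds

1 mrad = 206.265 arcsec.
So 993 × 206.265 ≈ 205000 arcsec.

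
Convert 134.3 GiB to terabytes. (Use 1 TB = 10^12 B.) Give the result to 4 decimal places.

1 gibibyte = 0.00107374 terabytes.
Then 134.3 × 0.00107374 ≈ 0.1442 TB.

0.1442 TB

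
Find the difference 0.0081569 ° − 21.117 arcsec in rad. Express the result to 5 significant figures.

3.9987 × 10^-5 radians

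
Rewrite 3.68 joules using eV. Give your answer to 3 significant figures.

2.30e+19 electronvolts

1 joule = 6.24151e+18 eV.
3.68 × 6.24151e+18 ≈ 2.30e+19 eV.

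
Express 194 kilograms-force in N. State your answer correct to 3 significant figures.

1900 N

1 kilogram-force = 9.80665 N.
194 × 9.80665 ≈ 1900 N.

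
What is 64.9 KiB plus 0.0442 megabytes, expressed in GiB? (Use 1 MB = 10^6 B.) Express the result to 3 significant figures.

64.9 KiB = 6.18935 × 10^-5 GiB and 0.0442 MB = 4.11645 × 10^-5 GiB.
6.18935 × 10^-5 + 4.11645 × 10^-5 ≈ 0.000103 GiB.

0.000103 GiB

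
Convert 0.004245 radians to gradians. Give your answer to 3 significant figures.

1 rad = 63.6620 grad.
Thus 0.004245 × 63.6620 ≈ 0.270 grad.

0.270 grad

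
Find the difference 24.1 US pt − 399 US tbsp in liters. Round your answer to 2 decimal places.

24.1 US pt = 11.4036 L and 399 US tbsp = 5.89992 L.
11.4036 − 5.89992 ≈ 5.50 L.

5.50 liters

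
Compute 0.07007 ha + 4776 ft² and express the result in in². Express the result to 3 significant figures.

1.77e+6 square inches

0.07007 ha = 1.08609e+6 in² and 4776 ft² = 687744 in².
1.08609e+6 + 687744 ≈ 1.77e+6 in².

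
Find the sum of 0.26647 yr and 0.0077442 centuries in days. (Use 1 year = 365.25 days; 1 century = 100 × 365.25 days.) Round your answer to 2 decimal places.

0.26647 yr = 97.3282 d and 0.0077442 century = 282.857 d.
97.3282 + 282.857 ≈ 380.19 d.

380.19 days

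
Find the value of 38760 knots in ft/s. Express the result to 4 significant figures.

65420 ft/s

1 knot = 1.68781 feet per second.
Thus 38760 × 1.68781 ≈ 65420 ft/s.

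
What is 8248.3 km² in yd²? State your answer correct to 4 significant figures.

1 km² = 1.19599 × 10^6 yd².
8248.3 × 1.19599 × 10^6 ≈ 9.865 × 10^9 yd².

9.865 × 10^9 yd²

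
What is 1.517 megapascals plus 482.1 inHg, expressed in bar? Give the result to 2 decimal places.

1.517 MPa = 15.1700 bar and 482.1 inHg = 16.3258 bar.
15.1700 + 16.3258 ≈ 31.50 bar.

31.50 bar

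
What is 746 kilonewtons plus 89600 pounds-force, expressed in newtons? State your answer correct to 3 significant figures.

746 kN = 746000 N and 89600 lbf = 398561 N.
746000 + 398561 ≈ 1.14 × 10^6 N.

1.14 × 10^6 newtons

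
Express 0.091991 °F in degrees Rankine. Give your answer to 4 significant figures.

459.8 °R

°R = °F + 459.67.
Applying the formula gives 459.8 °R.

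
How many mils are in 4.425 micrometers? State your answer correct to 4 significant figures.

0.1742 mil

1 μm = 0.0393701 mil.
4.425 × 0.0393701 ≈ 0.1742 mil.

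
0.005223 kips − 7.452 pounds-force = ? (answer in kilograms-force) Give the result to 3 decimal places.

-1.011 kilograms-force

0.005223 kip = 2.36911 kgf and 7.452 lbf = 3.38017 kgf.
2.36911 − 3.38017 ≈ -1.011 kgf.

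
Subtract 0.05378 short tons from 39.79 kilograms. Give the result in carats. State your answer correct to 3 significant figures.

-45000 carats

39.79 kg = 198950 ct and 0.05378 short ton = 243942 ct.
198950 − 243942 ≈ -45000 ct.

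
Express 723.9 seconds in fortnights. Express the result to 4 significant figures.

0.0005985 fortnights

1 second = 8.26720 × 10^-7 fortnights.
Thus 723.9 × 8.26720 × 10^-7 ≈ 0.0005985 fortnight.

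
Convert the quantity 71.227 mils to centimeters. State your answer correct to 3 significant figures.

1 mil = 0.00254000 cm.
71.227 × 0.00254000 ≈ 0.181 cm.

0.181 centimeters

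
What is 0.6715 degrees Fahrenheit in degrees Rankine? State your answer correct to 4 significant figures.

460.3 °R

°R = °F + 459.67.
Applying the formula gives 460.3 °R.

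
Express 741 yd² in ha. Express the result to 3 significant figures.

1 yd² = 8.36127 × 10^-5 ha.
So 741 × 8.36127 × 10^-5 ≈ 0.0620 ha.

0.0620 hectares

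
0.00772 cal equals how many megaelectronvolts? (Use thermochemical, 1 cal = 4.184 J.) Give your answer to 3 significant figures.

2.02e+11 MeV

1 cal = 2.61145e+13 megaelectronvolts.
0.00772 × 2.61145e+13 ≈ 2.02e+11 MeV.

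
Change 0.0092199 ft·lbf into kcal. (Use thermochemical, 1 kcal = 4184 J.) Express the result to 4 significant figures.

1 ft·lbf = 0.000324048 kcal.
So 0.0092199 × 0.000324048 ≈ 2.988 × 10^-6 kcal.

2.988 × 10^-6 kcal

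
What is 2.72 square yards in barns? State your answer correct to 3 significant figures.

2.27 × 10^28 barns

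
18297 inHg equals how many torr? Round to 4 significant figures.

464700 torr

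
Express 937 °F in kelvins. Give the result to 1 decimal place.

K = (°F + 459.67) × 5/9.
Applying the formula gives 775.9 K.

775.9 kelvins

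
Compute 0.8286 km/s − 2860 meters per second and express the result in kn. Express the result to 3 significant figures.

-3950 kn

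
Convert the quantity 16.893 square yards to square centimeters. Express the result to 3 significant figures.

141000 cm²

1 square yard = 8361.27 cm².
16.893 × 8361.27 ≈ 141000 cm².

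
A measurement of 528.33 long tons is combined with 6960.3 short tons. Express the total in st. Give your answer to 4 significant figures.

1.079e+6 st

528.33 long ton = 84532.8 st and 6960.3 short ton = 994329 st.
84532.8 + 994329 ≈ 1.079e+6 st.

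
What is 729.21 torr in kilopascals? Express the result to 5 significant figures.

97.220 kilopascals

1 torr = 0.133322 kPa.
729.21 × 0.133322 ≈ 97.220 kPa.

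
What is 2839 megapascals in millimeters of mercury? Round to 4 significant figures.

2.129 × 10^7 millimeters of mercury

1 megapascal = 7500.62 mmHg.
Thus 2839 × 7500.62 ≈ 2.129 × 10^7 mmHg.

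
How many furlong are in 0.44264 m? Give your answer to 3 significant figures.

1 m = 0.00497097 furlong.
Thus 0.44264 × 0.00497097 ≈ 0.00220 furlong.

0.00220 furlong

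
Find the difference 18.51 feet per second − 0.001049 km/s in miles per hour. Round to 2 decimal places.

10.27 miles per hour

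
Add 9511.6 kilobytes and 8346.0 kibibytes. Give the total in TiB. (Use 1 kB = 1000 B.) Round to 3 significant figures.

9511.6 kB = 8.65075 × 10^-6 TiB and 8346.0 KiB = 7.77282 × 10^-6 TiB.
8.65075 × 10^-6 + 7.77282 × 10^-6 ≈ 1.64 × 10^-5 TiB.

1.64 × 10^-5 tebibytes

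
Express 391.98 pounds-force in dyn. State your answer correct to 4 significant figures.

1 lbf = 444822 dyn.
391.98 × 444822 ≈ 1.744 × 10^8 dyn.

1.744 × 10^8 dynes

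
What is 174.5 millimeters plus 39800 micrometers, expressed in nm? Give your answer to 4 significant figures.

174.5 mm = 1.74500 × 10^8 nm and 39800 μm = 3.98000 × 10^7 nm.
1.74500 × 10^8 + 3.98000 × 10^7 ≈ 2.143 × 10^8 nm.

2.143 × 10^8 nanometers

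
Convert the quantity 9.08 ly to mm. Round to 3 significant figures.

8.59e+19 mm

1 ly = 9.46073e+18 millimeters.
Thus 9.08 × 9.46073e+18 ≈ 8.59e+19 mm.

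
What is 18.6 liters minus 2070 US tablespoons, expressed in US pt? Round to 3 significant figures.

-25.4 US pints

18.6 L = 39.3088 US pt and 2070 US tbsp = 64.6875 US pt.
39.3088 − 64.6875 ≈ -25.4 US pt.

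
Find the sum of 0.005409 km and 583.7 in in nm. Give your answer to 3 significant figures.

0.005409 km = 5.40900e+9 nm and 583.7 in = 1.48260e+10 nm.
5.40900e+9 + 1.48260e+10 ≈ 2.02e+10 nm.

2.02e+10 nanometers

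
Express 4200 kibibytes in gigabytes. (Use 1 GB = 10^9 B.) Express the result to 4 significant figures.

0.004301 gigabytes

1 kibibyte = 1.02400e-6 GB.
Thus 4200 × 1.02400e-6 ≈ 0.004301 GB.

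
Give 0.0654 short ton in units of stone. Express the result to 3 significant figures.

9.34 st

1 short ton = 142.857 stone.
Thus 0.0654 × 142.857 ≈ 9.34 st.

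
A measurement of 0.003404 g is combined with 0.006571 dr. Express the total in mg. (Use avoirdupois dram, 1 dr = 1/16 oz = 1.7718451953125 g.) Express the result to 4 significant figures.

0.003404 g = 3.40400 mg and 0.006571 dr = 11.6428 mg.
3.40400 + 11.6428 ≈ 15.05 mg.

15.05 mg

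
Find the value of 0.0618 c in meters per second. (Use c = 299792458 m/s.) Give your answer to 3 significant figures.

1 c = 2.99792e+8 meters per second.
Thus 0.0618 × 2.99792e+8 ≈ 1.85e+7 m/s.

1.85e+7 m/s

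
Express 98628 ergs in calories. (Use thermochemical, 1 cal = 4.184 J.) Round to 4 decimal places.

0.0024 calories

1 erg = 2.39006e-8 cal.
Thus 98628 × 2.39006e-8 ≈ 0.0024 cal.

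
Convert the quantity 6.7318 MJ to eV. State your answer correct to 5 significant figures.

4.2017e+25 eV

1 MJ = 6.24151e+24 eV.
Then 6.7318 × 6.24151e+24 ≈ 4.2017e+25 eV.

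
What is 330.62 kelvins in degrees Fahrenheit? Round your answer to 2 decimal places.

135.45 degrees Fahrenheit

K = (°F + 459.67) × 5/9.
Applying the formula gives 135.45 °F.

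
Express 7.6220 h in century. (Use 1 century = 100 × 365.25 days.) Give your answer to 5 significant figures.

1 h = 1.140771 × 10^-6 century.
7.6220 × 1.140771 × 10^-6 ≈ 8.6950 × 10^-6 century.

8.6950 × 10^-6 century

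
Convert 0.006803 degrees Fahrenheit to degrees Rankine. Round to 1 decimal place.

°R = °F + 459.67.
Applying the formula gives 459.7 °R.

459.7 °R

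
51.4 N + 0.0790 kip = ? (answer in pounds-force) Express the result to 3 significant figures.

51.4 N = 11.5552 lbf and 0.0790 kip = 79.0000 lbf.
11.5552 + 79.0000 ≈ 90.6 lbf.

90.6 lbf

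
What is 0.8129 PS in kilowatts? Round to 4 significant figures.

1 metric horsepower = 0.735499 kW.
So 0.8129 × 0.735499 ≈ 0.5979 kW.

0.5979 kW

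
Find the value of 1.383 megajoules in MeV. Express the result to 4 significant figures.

1 megajoule = 6.24151e+18 MeV.
So 1.383 × 6.24151e+18 ≈ 8.632e+18 MeV.

8.632e+18 megaelectronvolts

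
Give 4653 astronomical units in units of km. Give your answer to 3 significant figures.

1 au = 1.49598e+8 km.
Then 4653 × 1.49598e+8 ≈ 6.96e+11 km.

6.96e+11 km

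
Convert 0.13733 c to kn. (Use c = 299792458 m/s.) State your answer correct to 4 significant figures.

8.003 × 10^7 knots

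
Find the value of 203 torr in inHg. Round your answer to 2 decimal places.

1 torr = 0.0393701 inHg.
Then 203 × 0.0393701 ≈ 7.99 inHg.

7.99 inHg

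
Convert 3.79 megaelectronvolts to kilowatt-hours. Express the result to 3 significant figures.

1 MeV = 4.45049 × 10^-20 kWh.
So 3.79 × 4.45049 × 10^-20 ≈ 1.69 × 10^-19 kWh.

1.69 × 10^-19 kilowatt-hours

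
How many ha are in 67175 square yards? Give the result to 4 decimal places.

5.6167 ha

1 square yard = 8.36127e-5 hectares.
Then 67175 × 8.36127e-5 ≈ 5.6167 ha.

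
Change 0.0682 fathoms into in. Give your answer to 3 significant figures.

1 fathom = 72.0000 inches.
Then 0.0682 × 72.0000 ≈ 4.91 in.

4.91 inches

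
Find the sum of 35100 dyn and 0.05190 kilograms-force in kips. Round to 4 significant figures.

0.0001933 kip

35100 dyn = 7.89079 × 10^-5 kip and 0.05190 kgf = 0.000114420 kip.
7.89079 × 10^-5 + 0.000114420 ≈ 0.0001933 kip.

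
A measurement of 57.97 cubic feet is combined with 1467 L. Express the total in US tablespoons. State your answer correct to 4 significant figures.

210200 US tbsp

57.97 ft³ = 111013 US tbsp and 1467 L = 99210.3 US tbsp.
111013 + 99210.3 ≈ 210200 US tbsp.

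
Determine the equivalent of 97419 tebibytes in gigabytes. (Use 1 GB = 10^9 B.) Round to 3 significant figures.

1.07 × 10^8 GB

1 TiB = 1099.51 gigabytes.
So 97419 × 1099.51 ≈ 1.07 × 10^8 GB.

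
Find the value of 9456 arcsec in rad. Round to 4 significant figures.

0.04584 rad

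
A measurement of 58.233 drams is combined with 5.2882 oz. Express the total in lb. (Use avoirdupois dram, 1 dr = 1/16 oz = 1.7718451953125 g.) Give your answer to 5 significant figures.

58.233 dr = 0.2274727 lb and 5.2882 oz = 0.3305125 lb.
0.2274727 + 0.3305125 ≈ 0.55799 lb.

0.55799 pounds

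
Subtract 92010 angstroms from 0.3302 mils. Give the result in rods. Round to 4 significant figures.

-1.618e-7 rod

0.3302 mil = 1.66768e-6 rod and 92010 Å = 1.82952e-6 rod.
1.66768e-6 − 1.82952e-6 ≈ -1.618e-7 rod.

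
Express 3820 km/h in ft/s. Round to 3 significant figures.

3480 ft/s

1 km/h = 0.911344 ft/s.
3820 × 0.911344 ≈ 3480 ft/s.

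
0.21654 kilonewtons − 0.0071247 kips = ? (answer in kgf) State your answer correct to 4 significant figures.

0.21654 kN = 22.0809 kgf and 0.0071247 kip = 3.23171 kgf.
22.0809 − 3.23171 ≈ 18.85 kgf.

18.85 kgf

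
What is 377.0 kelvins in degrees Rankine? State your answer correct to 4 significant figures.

°R = K × 9/5.
Applying the formula gives 678.6 °R.

678.6 °R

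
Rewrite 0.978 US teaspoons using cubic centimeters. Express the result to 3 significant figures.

4.82 cm³

1 US teaspoon = 4.92892 cubic centimeters.
Thus 0.978 × 4.92892 ≈ 4.82 cm³.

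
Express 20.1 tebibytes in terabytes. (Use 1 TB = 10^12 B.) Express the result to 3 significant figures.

22.1 terabytes

1 tebibyte = 1.09951 TB.
Then 20.1 × 1.09951 ≈ 22.1 TB.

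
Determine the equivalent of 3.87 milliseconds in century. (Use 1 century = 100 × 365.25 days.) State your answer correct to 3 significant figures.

1 millisecond = 3.16881 × 10^-13 century.
Then 3.87 × 3.16881 × 10^-13 ≈ 1.23 × 10^-12 century.

1.23 × 10^-12 century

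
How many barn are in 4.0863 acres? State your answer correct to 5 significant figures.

1.6537 × 10^32 barns

1 acre = 4.04686 × 10^31 barns.
So 4.0863 × 4.04686 × 10^31 ≈ 1.6537 × 10^32 barn.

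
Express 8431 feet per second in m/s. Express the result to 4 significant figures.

2570 m/s

1 ft/s = 0.304800 m/s.
Then 8431 × 0.304800 ≈ 2570 m/s.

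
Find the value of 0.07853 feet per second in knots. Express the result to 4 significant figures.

0.04653 kn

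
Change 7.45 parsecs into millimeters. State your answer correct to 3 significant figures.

2.30e+20 millimeters

1 parsec = 3.08568e+19 mm.
Thus 7.45 × 3.08568e+19 ≈ 2.30e+20 mm.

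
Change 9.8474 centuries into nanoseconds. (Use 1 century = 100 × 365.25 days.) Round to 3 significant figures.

1 century = 3.15576e+18 ns.
So 9.8474 × 3.15576e+18 ≈ 3.11e+19 ns.

3.11e+19 nanoseconds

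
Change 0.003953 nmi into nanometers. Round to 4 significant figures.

7.321e+9 nanometers

1 nmi = 1.85200e+12 nm.
So 0.003953 × 1.85200e+12 ≈ 7.321e+9 nm.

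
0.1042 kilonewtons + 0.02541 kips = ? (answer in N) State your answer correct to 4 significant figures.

0.1042 kN = 104.200 N and 0.02541 kip = 113.029 N.
104.200 + 113.029 ≈ 217.2 N.

217.2 N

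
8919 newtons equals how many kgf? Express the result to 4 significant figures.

1 N = 0.101972 kilograms-force.
8919 × 0.101972 ≈ 909.5 kgf.

909.5 kgf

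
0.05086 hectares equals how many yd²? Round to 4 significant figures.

608.3 yd²

1 ha = 11959.9 yd².
Then 0.05086 × 11959.9 ≈ 608.3 yd².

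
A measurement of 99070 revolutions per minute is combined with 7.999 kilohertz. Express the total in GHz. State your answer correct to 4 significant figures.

9.650 × 10^-6 gigahertz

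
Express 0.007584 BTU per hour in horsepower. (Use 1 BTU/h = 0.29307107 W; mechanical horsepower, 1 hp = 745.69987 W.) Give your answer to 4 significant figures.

2.981 × 10^-6 hp

1 BTU/h = 0.000393015 hp.
Thus 0.007584 × 0.000393015 ≈ 2.981 × 10^-6 hp.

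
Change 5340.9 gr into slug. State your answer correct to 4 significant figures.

0.02371 slug

1 gr = 4.44014 × 10^-6 slugs.
So 5340.9 × 4.44014 × 10^-6 ≈ 0.02371 slug.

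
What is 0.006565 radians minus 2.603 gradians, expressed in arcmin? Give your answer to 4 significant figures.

0.006565 rad = 22.5688 arcmin and 2.603 grad = 140.562 arcmin.
22.5688 − 140.562 ≈ -118.0 arcmin.

-118.0 arcmin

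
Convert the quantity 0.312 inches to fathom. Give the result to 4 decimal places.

0.0043 fathom

1 in = 0.0138889 fathom.
0.312 × 0.0138889 ≈ 0.0043 fathom.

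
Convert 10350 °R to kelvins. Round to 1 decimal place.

°R = K × 9/5.
Applying the formula gives 5750.0 K.

5750.0 kelvins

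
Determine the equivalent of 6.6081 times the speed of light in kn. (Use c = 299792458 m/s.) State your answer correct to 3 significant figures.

1 speed of light = 5.82750 × 10^8 knots.
So 6.6081 × 5.82750 × 10^8 ≈ 3.85 × 10^9 kn.

3.85 × 10^9 kn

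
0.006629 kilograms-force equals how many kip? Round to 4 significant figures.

1.461 × 10^-5 kips

1 kilogram-force = 0.00220462 kip.
Then 0.006629 × 0.00220462 ≈ 1.461 × 10^-5 kip.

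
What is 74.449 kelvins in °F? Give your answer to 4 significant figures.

K = (°F + 459.67) × 5/9.
Applying the formula gives -325.7 °F.

-325.7 degrees Fahrenheit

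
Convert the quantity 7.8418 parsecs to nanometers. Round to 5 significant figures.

2.4197 × 10^26 nm

1 parsec = 3.08568 × 10^25 nm.
Then 7.8418 × 3.08568 × 10^25 ≈ 2.4197 × 10^26 nm.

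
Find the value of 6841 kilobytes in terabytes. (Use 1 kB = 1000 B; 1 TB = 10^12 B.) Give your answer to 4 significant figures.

6.841e-6 TB

1 kilobyte = 1.00000e-9 TB.
Then 6841 × 1.00000e-9 ≈ 6.841e-6 TB.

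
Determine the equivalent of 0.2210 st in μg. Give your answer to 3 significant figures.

1.40e+9 μg

1 stone = 6.35029e+9 μg.
0.2210 × 6.35029e+9 ≈ 1.40e+9 μg.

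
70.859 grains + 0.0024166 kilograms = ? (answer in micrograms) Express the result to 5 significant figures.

70.859 gr = 4.59159 × 10^6 μg and 0.0024166 kg = 2.41660 × 10^6 μg.
4.59159 × 10^6 + 2.41660 × 10^6 ≈ 7.0082 × 10^6 μg.

7.0082 × 10^6 micrograms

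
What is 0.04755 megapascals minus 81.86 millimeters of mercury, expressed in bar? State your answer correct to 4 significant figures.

0.3664 bar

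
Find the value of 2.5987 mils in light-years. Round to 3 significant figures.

6.98e-21 light-years

1 mil = 2.68478e-21 ly.
Thus 2.5987 × 2.68478e-21 ≈ 6.98e-21 ly.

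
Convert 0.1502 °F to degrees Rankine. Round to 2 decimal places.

°R = °F + 459.67.
Applying the formula gives 459.82 °R.

459.82 °R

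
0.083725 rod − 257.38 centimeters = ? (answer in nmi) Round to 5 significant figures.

0.083725 rod = 0.000227359 nmi and 257.38 cm = 0.00138974 nmi.
0.000227359 − 0.00138974 ≈ -0.0011624 nmi.

-0.0011624 nmi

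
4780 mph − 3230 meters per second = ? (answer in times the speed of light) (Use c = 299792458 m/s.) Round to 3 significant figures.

-3.65e-6 c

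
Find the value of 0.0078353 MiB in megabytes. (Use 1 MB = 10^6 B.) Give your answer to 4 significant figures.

0.008216 MB

1 MiB = 1.04858 MB.
Thus 0.0078353 × 1.04858 ≈ 0.008216 MB.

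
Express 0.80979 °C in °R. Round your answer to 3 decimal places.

°R = (°C + 273.15) × 9/5.
Applying the formula gives 493.128 °R.

493.128 °R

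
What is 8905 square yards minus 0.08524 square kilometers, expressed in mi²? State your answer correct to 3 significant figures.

-0.0300 mi²

8905 yd² = 0.00287481 mi² and 0.08524 km² = 0.0329113 mi².
0.00287481 − 0.0329113 ≈ -0.0300 mi².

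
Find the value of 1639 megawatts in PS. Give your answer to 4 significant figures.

1 megawatt = 1359.62 PS.
So 1639 × 1359.62 ≈ 2.228e+6 PS.

2.228e+6 PS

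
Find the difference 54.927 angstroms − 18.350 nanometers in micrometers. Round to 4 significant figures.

-0.01286 μm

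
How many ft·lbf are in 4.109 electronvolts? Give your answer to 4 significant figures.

4.856 × 10^-19 ft·lbf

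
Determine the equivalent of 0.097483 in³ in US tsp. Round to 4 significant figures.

1 cubic inch = 3.32468 US tsp.
Thus 0.097483 × 3.32468 ≈ 0.3241 US tsp.

0.3241 US teaspoons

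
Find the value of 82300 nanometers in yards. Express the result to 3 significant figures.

1 nm = 1.09361 × 10^-9 yd.
Then 82300 × 1.09361 × 10^-9 ≈ 9.00 × 10^-5 yd.

9.00 × 10^-5 yards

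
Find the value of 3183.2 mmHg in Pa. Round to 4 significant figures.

424400 pascals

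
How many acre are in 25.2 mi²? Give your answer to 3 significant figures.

16100 acre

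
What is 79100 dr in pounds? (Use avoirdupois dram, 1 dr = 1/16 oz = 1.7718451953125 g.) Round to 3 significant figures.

309 lb

1 dr = 0.00390625 pounds.
Then 79100 × 0.00390625 ≈ 309 lb.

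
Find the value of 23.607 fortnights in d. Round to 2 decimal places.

1 fortnight = 14.0000 d.
Thus 23.607 × 14.0000 ≈ 330.50 d.

330.50 days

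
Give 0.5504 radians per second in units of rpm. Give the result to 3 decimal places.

1 rad/s = 9.54930 revolutions per minute.
0.5504 × 9.54930 ≈ 5.256 rpm.

5.256 rpm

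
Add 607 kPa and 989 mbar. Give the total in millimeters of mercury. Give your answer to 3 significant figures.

5290 mmHg

607 kPa = 4552.87 mmHg and 989 mbar = 741.811 mmHg.
4552.87 + 741.811 ≈ 5290 mmHg.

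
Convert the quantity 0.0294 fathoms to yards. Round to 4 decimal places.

0.0588 yards

1 fathom = 2.00000 yards.
0.0294 × 2.00000 ≈ 0.0588 yd.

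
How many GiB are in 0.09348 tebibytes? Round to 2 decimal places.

1 TiB = 1024.00 GiB.
0.09348 × 1024.00 ≈ 95.72 GiB.

95.72 gibibytes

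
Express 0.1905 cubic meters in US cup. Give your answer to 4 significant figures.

1 cubic meter = 4226.75 US cups.
Then 0.1905 × 4226.75 ≈ 805.2 US cup.

805.2 US cup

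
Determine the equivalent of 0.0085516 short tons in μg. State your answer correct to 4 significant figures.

7.758e+9 μg

1 short ton = 9.07185e+11 micrograms.
So 0.0085516 × 9.07185e+11 ≈ 7.758e+9 μg.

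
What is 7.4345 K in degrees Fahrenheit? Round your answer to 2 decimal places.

K = (°F + 459.67) × 5/9.
Applying the formula gives -446.29 °F.

-446.29 °F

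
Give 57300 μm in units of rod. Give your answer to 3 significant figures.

1 μm = 1.98839 × 10^-7 rod.
Thus 57300 × 1.98839 × 10^-7 ≈ 0.0114 rod.

0.0114 rod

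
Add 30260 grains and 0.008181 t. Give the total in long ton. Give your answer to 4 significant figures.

30260 gr = 0.00192985 long ton and 0.008181 t = 0.00805179 long ton.
0.00192985 + 0.00805179 ≈ 0.009982 long ton.

0.009982 long ton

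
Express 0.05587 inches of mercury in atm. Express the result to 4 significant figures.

0.001867 atm

1 inch of mercury = 0.0334211 atmospheres.
So 0.05587 × 0.0334211 ≈ 0.001867 atm.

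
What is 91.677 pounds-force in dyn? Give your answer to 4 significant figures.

1 pound-force = 444822 dyn.
Then 91.677 × 444822 ≈ 4.078e+7 dyn.

4.078e+7 dynes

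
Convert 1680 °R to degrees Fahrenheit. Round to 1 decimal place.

°R = °F + 459.67.
Applying the formula gives 1220.3 °F.

1220.3 degrees Fahrenheit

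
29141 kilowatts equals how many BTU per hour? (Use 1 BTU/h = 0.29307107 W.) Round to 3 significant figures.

9.94 × 10^7 BTU/h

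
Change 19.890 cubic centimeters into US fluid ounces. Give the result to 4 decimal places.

1 cubic centimeter = 0.0338140 US fl oz.
19.890 × 0.0338140 ≈ 0.6726 US fl oz.

0.6726 US fluid ounces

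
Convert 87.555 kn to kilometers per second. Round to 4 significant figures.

1 knot = 0.000514444 km/s.
87.555 × 0.000514444 ≈ 0.04504 km/s.

0.04504 km/s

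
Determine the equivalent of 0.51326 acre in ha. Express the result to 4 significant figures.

0.2077 hectares

1 acre = 0.404686 ha.
Then 0.51326 × 0.404686 ≈ 0.2077 ha.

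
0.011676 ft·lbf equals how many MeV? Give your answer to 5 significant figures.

1 ft·lbf = 8.46235 × 10^12 MeV.
Thus 0.011676 × 8.46235 × 10^12 ≈ 9.8806 × 10^10 MeV.

9.8806 × 10^10 megaelectronvolts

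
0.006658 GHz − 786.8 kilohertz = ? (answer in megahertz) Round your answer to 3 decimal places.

5.871 megahertz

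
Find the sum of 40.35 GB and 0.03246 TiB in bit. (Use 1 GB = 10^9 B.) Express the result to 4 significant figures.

6.083e+11 bit

40.35 GB = 3.22800e+11 bit and 0.03246 TiB = 2.85521e+11 bit.
3.22800e+11 + 2.85521e+11 ≈ 6.083e+11 bit.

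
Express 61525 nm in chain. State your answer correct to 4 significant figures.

1 nanometer = 4.97097 × 10^-11 chain.
Thus 61525 × 4.97097 × 10^-11 ≈ 3.058 × 10^-6 chain.

3.058 × 10^-6 chain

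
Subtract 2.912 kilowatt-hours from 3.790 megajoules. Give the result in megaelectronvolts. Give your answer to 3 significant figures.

-4.18e+19 MeV

3.790 MJ = 2.36553e+19 MeV and 2.912 kWh = 6.54310e+19 MeV.
2.36553e+19 − 6.54310e+19 ≈ -4.18e+19 MeV.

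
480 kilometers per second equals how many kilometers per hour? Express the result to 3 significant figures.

1.73 × 10^6 kilometers per hour

1 km/s = 3600.00 km/h.
So 480 × 3600.00 ≈ 1.73 × 10^6 km/h.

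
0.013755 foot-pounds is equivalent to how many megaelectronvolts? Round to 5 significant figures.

1.1640e+11 MeV

1 foot-pound = 8.46235e+12 megaelectronvolts.
Then 0.013755 × 8.46235e+12 ≈ 1.1640e+11 MeV.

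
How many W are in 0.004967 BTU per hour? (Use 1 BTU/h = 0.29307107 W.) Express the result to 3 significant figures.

0.00146 W

1 BTU per hour = 0.293071 W.
So 0.004967 × 0.293071 ≈ 0.00146 W.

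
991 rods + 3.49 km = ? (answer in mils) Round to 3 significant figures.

991 rod = 1.96218 × 10^8 mil and 3.49 km = 1.37402 × 10^8 mil.
1.96218 × 10^8 + 1.37402 × 10^8 ≈ 3.34 × 10^8 mil.

3.34 × 10^8 mil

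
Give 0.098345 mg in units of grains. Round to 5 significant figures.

1 mg = 0.0154324 gr.
0.098345 × 0.0154324 ≈ 0.0015177 gr.

0.0015177 grains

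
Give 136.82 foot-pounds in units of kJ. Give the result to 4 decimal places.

0.1855 kJ

1 foot-pound = 0.00135582 kJ.
136.82 × 0.00135582 ≈ 0.1855 kJ.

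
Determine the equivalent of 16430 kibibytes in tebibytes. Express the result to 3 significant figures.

1 kibibyte = 9.31323e-10 tebibytes.
Then 16430 × 9.31323e-10 ≈ 1.53e-5 TiB.

1.53e-5 TiB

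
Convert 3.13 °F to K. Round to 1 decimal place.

257.1 kelvins

K = (°F + 459.67) × 5/9.
Applying the formula gives 257.1 K.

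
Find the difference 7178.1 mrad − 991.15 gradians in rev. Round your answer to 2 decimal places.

7178.1 mrad = 1.142430 rev and 991.15 grad = 2.477875 rev.
1.142430 − 2.477875 ≈ -1.34 rev.

-1.34 revolutions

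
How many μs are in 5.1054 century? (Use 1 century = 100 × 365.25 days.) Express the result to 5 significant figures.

1.6111 × 10^16 μs

1 century = 3.15576 × 10^15 μs.
Thus 5.1054 × 3.15576 × 10^15 ≈ 1.6111 × 10^16 μs.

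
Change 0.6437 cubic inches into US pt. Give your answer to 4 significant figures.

0.02229 US pt

1 in³ = 0.0346320 US pt.
Thus 0.6437 × 0.0346320 ≈ 0.02229 US pt.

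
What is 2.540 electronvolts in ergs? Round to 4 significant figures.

4.070 × 10^-12 ergs

1 eV = 1.60218 × 10^-12 erg.
So 2.540 × 1.60218 × 10^-12 ≈ 4.070 × 10^-12 erg.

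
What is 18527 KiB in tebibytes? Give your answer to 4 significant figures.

1.725e-5 TiB

1 KiB = 9.31323e-10 TiB.
18527 × 9.31323e-10 ≈ 1.725e-5 TiB.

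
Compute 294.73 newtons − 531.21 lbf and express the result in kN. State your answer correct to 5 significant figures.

-2.0682 kilonewtons

294.73 N = 0.294730 kN and 531.21 lbf = 2.36294 kN.
0.294730 − 2.36294 ≈ -2.0682 kN.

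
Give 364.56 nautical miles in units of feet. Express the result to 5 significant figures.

1 nautical mile = 6076.12 feet.
So 364.56 × 6076.12 ≈ 2.2151e+6 ft.

2.2151e+6 feet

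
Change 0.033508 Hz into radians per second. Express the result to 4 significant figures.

0.2105 radians per second

1 Hz = 6.28319 rad/s.
0.033508 × 6.28319 ≈ 0.2105 rad/s.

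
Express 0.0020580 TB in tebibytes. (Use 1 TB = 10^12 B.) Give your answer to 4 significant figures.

0.001872 TiB

1 terabyte = 0.909495 tebibytes.
Thus 0.0020580 × 0.909495 ≈ 0.001872 TiB.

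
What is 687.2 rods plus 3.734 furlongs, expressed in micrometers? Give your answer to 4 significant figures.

687.2 rod = 3.45607 × 10^9 μm and 3.734 furlong = 7.51161 × 10^8 μm.
3.45607 × 10^9 + 7.51161 × 10^8 ≈ 4.207 × 10^9 μm.

4.207 × 10^9 μm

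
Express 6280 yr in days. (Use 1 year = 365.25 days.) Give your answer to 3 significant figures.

2.29e+6 d

1 year = 365.250 days.
So 6280 × 365.250 ≈ 2.29e+6 d.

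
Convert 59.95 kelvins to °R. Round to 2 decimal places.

107.91 °R

°R = K × 9/5.
Applying the formula gives 107.91 °R.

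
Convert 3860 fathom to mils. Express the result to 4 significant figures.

1 fathom = 72000.0 mil.
So 3860 × 72000.0 ≈ 2.779e+8 mil.

2.779e+8 mils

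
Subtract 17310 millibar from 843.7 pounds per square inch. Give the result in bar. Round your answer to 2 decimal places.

843.7 psi = 58.1711 bar and 17310 mbar = 17.3100 bar.
58.1711 − 17.3100 ≈ 40.86 bar.

40.86 bar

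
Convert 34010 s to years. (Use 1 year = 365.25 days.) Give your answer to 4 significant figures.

0.001078 years

1 second = 3.16881e-8 years.
34010 × 3.16881e-8 ≈ 0.001078 yr.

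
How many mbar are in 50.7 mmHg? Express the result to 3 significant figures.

67.6 mbar

1 mmHg = 1.33322 millibar.
Thus 50.7 × 1.33322 ≈ 67.6 mbar.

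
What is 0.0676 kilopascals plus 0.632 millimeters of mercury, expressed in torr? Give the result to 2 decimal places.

1.14 torr

0.0676 kPa = 0.507042 torr and 0.632 mmHg = 0.632000 torr.
0.507042 + 0.632000 ≈ 1.14 torr.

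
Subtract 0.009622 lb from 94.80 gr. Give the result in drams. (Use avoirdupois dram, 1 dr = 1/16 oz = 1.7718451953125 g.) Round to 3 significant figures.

1.00 drams

94.80 gr = 3.46697 dr and 0.009622 lb = 2.46323 dr.
3.46697 − 2.46323 ≈ 1.00 dr.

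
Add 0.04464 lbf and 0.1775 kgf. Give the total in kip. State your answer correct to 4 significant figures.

0.04464 lbf = 4.46400e-5 kip and 0.1775 kgf = 0.000391321 kip.
4.46400e-5 + 0.000391321 ≈ 0.0004360 kip.

0.0004360 kip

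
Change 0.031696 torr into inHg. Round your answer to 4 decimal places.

0.0012 inHg

1 torr = 0.0393701 inHg.
Then 0.031696 × 0.0393701 ≈ 0.0012 inHg.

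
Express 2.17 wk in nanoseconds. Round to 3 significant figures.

1.31e+15 ns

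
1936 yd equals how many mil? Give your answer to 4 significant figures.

6.970 × 10^7 mil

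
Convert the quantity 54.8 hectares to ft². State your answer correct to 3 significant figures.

5.90e+6 square feet

1 hectare = 107639 ft².
Then 54.8 × 107639 ≈ 5.90e+6 ft².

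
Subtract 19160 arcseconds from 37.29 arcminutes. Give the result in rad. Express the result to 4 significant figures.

37.29 arcmin = 0.0108472 rad and 19160 arcsec = 0.0928903 rad.
0.0108472 − 0.0928903 ≈ -0.08204 rad.

-0.08204 rad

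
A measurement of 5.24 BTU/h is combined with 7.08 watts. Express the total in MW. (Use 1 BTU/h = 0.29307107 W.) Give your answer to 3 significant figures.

8.62 × 10^-6 megawatts

5.24 BTU/h = 1.53569 × 10^-6 MW and 7.08 W = 7.08000 × 10^-6 MW.
1.53569 × 10^-6 + 7.08000 × 10^-6 ≈ 8.62 × 10^-6 MW.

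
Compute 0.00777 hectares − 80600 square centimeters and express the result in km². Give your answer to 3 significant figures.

6.96e-5 km²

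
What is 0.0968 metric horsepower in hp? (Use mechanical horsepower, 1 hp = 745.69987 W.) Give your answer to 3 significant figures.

0.0955 hp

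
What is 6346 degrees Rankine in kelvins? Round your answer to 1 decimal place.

3525.6 kelvins

°R = K × 9/5.
Applying the formula gives 3525.6 K.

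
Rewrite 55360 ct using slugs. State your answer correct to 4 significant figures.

0.7587 slug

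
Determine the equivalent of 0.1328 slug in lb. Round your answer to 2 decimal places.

4.27 lb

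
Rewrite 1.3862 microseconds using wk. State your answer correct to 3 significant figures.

1 μs = 1.65344 × 10^-12 wk.
Thus 1.3862 × 1.65344 × 10^-12 ≈ 2.29 × 10^-12 wk.

2.29 × 10^-12 weeks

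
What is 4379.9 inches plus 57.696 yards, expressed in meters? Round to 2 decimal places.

164.01 meters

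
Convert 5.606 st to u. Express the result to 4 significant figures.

2.144e+28 u

1 st = 3.82424e+27 u.
Thus 5.606 × 3.82424e+27 ≈ 2.144e+28 u.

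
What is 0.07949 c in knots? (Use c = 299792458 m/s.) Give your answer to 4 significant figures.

1 c = 5.82750 × 10^8 kn.
Thus 0.07949 × 5.82750 × 10^8 ≈ 4.632 × 10^7 kn.

4.632 × 10^7 kn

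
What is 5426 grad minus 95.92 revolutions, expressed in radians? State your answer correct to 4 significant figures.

5426 grad = 85.2314 rad and 95.92 rev = 602.683 rad.
85.2314 − 602.683 ≈ -517.5 rad.

-517.5 rad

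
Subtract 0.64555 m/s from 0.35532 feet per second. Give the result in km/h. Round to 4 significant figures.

0.35532 ft/s = 0.389886 km/h and 0.64555 m/s = 2.32398 km/h.
0.389886 − 2.32398 ≈ -1.934 km/h.

-1.934 km/h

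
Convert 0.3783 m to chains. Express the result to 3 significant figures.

0.0188 chain

1 m = 0.0497097 chain.
0.3783 × 0.0497097 ≈ 0.0188 chain.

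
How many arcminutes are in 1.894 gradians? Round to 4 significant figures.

1 gradian = 54.0000 arcmin.
So 1.894 × 54.0000 ≈ 102.3 arcmin.

102.3 arcminutes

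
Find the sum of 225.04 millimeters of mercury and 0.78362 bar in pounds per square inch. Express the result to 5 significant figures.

15.717 psi

225.04 mmHg = 4.35155 psi and 0.78362 bar = 11.3654 psi.
4.35155 + 11.3654 ≈ 15.717 psi.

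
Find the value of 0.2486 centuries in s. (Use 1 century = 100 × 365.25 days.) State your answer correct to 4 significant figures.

7.845 × 10^8 s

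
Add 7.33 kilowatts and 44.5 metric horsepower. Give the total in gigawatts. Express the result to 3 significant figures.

4.01e-5 GW

7.33 kW = 7.33000e-6 GW and 44.5 PS = 3.27297e-5 GW.
7.33000e-6 + 3.27297e-5 ≈ 4.01e-5 GW.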